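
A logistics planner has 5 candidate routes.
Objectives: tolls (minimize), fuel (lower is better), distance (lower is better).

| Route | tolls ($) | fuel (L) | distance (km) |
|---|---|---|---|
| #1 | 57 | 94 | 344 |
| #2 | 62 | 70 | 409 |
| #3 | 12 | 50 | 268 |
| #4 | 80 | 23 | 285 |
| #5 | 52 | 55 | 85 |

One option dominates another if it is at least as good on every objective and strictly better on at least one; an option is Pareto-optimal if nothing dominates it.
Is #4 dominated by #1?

No

#1 vs #4: #1 is worse on fuel (94 vs 23), so it does not dominate #4.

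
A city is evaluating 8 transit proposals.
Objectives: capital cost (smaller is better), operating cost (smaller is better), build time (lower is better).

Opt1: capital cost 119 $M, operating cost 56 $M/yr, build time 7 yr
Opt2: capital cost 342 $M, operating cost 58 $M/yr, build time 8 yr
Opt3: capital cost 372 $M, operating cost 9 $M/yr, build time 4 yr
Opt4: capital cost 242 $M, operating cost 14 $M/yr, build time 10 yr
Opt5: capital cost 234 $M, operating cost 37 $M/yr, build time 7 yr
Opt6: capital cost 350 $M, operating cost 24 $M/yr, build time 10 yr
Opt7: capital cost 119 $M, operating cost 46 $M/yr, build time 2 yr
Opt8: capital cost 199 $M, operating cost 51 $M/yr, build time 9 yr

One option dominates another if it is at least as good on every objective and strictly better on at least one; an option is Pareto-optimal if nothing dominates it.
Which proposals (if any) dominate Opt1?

Opt7: capital cost 119≤119, operating cost 46≤56, build time 2≤7 — dominates Opt1.
Others (Opt2, Opt3, Opt4, Opt5, Opt6, Opt8) are each worse than Opt1 on at least one objective.

Opt7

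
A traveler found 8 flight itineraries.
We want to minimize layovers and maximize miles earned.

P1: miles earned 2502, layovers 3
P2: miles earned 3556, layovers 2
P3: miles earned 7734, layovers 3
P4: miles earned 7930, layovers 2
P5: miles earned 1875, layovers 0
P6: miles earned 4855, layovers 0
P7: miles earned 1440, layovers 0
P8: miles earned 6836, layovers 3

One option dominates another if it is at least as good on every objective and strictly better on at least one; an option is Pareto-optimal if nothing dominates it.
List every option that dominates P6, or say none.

none

P1: worse on miles earned (2502 vs 4855).
P2: worse on miles earned (3556 vs 4855).
P3: worse on layovers (3 vs 0).
P4: worse on layovers (2 vs 0).
P5: worse on miles earned (1875 vs 4855).
P7: worse on miles earned (1440 vs 4855).
P8: worse on layovers (3 vs 0).
No option dominates P6.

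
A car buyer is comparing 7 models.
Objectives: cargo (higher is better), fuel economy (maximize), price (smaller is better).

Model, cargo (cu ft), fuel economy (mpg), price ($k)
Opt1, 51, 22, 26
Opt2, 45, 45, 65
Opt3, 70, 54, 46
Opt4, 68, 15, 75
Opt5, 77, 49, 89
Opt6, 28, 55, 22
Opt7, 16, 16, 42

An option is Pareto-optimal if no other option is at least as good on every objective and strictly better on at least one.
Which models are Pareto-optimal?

Opt1, Opt3, Opt5, Opt6

Opt1: not dominated.
Opt2: dominated by Opt3 (cargo 70≥45, fuel economy 54≥45, price 46≤65).
Opt3: not dominated.
Opt4: dominated by Opt3 (cargo 70≥68, fuel economy 54≥15, price 46≤75).
Opt5: not dominated (best cargo).
Opt6: not dominated (best fuel economy).
Opt7: dominated by Opt1 (cargo 51≥16, fuel economy 22≥16, price 26≤42).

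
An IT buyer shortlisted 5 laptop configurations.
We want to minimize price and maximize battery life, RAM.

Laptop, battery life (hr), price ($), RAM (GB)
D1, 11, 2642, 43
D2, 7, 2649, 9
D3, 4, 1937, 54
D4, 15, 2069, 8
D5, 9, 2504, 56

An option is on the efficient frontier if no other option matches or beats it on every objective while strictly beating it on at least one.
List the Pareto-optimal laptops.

D1: not dominated.
D2: dominated by D1 (battery life 11≥7, price 2642≤2649, RAM 43≥9).
D3: not dominated (best price).
D4: not dominated (best battery life).
D5: not dominated (best RAM).

D1, D3, D4, D5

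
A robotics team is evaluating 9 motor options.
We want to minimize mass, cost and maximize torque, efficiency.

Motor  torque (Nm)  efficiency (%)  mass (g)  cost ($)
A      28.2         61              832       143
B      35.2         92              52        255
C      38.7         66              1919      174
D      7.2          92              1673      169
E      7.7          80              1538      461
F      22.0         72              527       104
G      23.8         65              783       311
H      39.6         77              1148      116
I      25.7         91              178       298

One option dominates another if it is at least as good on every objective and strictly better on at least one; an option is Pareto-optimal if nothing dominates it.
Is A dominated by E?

No

E vs A: E is worse on torque (7.7 vs 28.2), so it does not dominate A.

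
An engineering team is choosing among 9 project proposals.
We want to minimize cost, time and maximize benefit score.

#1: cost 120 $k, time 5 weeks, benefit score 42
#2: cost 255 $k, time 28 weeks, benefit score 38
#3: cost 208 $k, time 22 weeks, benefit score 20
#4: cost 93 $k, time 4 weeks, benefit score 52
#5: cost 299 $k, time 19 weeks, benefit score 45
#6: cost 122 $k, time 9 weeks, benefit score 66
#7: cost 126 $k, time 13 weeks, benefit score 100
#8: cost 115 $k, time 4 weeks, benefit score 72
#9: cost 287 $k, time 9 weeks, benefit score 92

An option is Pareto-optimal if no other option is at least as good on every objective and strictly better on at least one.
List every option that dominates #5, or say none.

#4, #6, #7, #8, #9

#4: cost 93≤299, time 4≤19, benefit score 52≥45 — dominates #5.
#6: cost 122≤299, time 9≤19, benefit score 66≥45 — dominates #5.
#7: cost 126≤299, time 13≤19, benefit score 100≥45 — dominates #5.
#8: cost 115≤299, time 4≤19, benefit score 72≥45 — dominates #5.
#9: cost 287≤299, time 9≤19, benefit score 92≥45 — dominates #5.
Others (#1, #2, #3) are each worse than #5 on at least one objective.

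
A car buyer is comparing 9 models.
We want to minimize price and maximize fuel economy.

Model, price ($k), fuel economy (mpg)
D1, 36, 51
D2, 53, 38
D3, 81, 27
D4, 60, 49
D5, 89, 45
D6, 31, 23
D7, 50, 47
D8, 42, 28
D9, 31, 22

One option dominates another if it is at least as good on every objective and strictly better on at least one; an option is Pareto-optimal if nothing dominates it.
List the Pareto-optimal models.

D1: not dominated (best fuel economy).
D2: dominated by D1 (price 36≤53, fuel economy 51≥38).
D3: dominated by D1 (price 36≤81, fuel economy 51≥27).
D4: dominated by D1 (price 36≤60, fuel economy 51≥49).
D5: dominated by D1 (price 36≤89, fuel economy 51≥45).
D6: not dominated.
D7: dominated by D1 (price 36≤50, fuel economy 51≥47).
D8: dominated by D1 (price 36≤42, fuel economy 51≥28).
D9: dominated by D6 (price 31≤31, fuel economy 23≥22).

D1, D6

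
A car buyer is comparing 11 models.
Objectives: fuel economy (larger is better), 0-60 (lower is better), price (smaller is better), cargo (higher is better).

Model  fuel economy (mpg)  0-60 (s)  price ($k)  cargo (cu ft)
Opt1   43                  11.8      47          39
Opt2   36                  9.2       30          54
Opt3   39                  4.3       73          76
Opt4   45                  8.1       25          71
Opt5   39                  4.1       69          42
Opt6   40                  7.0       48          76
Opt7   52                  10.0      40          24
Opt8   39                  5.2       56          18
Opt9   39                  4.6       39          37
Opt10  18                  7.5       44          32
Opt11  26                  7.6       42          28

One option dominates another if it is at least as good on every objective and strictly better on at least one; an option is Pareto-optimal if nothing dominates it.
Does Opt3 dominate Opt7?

No

Opt3 vs Opt7: Opt3 is worse on fuel economy (39 vs 52), so it does not dominate Opt7.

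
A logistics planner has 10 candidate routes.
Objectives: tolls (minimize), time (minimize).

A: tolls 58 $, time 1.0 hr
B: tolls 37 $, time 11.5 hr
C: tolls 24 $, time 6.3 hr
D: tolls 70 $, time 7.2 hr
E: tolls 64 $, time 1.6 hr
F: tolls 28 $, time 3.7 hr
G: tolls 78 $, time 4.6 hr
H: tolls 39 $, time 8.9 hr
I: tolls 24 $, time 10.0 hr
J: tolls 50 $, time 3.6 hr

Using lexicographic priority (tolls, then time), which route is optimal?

First minimize tolls: best is 24, kept {C, I}.
Then minimize time: best is 6.3, kept {C}.

C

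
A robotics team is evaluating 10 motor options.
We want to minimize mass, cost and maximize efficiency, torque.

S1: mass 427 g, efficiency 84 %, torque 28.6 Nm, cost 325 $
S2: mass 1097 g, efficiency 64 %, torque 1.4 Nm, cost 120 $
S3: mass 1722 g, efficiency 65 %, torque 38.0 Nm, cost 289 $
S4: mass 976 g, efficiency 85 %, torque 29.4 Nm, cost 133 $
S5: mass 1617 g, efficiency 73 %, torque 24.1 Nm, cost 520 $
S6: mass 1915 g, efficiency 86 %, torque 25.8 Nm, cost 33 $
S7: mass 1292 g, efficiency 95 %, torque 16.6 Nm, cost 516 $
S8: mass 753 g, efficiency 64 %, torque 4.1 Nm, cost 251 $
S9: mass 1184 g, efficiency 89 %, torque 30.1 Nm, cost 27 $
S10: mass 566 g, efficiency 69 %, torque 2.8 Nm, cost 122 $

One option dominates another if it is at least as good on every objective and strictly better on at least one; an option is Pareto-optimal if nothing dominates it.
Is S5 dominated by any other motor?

Yes

S1 vs S5: mass 427≤1617, efficiency 84≥73, torque 28.6≥24.1, cost 325≤520 — S1 is at least as good on every objective and strictly better on at least one, so S1 dominates S5.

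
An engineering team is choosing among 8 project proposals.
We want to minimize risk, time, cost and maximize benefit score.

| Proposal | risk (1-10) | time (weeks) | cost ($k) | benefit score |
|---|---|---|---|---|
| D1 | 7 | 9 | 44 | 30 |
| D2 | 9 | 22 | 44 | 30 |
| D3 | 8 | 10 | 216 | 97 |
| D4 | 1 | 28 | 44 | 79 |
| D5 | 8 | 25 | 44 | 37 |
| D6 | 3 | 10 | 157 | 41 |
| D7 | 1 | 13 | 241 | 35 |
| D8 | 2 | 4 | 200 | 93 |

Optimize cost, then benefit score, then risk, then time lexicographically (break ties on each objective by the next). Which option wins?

D4

First minimize cost: best is 44, kept {D1, D2, D4, D5}.
Then maximize benefit score: best is 79, kept {D4}.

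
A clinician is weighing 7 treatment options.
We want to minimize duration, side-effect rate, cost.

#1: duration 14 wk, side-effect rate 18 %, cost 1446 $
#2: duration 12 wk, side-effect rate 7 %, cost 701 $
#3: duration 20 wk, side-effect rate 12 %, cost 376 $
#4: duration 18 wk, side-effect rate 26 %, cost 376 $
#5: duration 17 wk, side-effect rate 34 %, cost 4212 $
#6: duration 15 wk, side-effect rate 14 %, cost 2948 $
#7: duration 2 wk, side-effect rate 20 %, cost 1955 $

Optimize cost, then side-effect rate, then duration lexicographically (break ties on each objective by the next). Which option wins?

#3

First minimize cost: best is 376, kept {#3, #4}.
Then minimize side-effect rate: best is 12, kept {#3}.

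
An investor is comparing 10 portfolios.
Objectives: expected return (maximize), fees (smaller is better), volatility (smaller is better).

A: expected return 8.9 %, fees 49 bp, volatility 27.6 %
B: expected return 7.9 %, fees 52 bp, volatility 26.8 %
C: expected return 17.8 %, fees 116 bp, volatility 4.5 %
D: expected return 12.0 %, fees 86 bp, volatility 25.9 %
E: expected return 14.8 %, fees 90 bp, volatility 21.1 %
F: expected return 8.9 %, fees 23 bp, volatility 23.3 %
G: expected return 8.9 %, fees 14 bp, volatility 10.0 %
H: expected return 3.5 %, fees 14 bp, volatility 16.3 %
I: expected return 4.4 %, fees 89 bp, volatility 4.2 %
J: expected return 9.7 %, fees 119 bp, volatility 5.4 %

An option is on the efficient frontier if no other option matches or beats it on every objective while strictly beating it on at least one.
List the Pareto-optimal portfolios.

C, D, E, G, I

A: dominated by F (expected return 8.9≥8.9, fees 23≤49, volatility 23.3≤27.6).
B: dominated by F (expected return 8.9≥7.9, fees 23≤52, volatility 23.3≤26.8).
C: not dominated (best expected return).
D: not dominated.
E: not dominated.
F: dominated by G (expected return 8.9≥8.9, fees 14≤23, volatility 10.0≤23.3).
G: not dominated.
H: dominated by G (expected return 8.9≥3.5, fees 14≤14, volatility 10.0≤16.3).
I: not dominated (best volatility).
J: dominated by C (expected return 17.8≥9.7, fees 116≤119, volatility 4.5≤5.4).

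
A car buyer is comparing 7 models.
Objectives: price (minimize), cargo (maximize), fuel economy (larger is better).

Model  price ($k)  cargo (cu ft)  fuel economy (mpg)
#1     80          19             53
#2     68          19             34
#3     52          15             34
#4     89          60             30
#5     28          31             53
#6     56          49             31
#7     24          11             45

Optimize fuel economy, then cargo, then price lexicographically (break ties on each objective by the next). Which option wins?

First maximize fuel economy: best is 53, kept {#1, #5}.
Then maximize cargo: best is 31, kept {#5}.

#5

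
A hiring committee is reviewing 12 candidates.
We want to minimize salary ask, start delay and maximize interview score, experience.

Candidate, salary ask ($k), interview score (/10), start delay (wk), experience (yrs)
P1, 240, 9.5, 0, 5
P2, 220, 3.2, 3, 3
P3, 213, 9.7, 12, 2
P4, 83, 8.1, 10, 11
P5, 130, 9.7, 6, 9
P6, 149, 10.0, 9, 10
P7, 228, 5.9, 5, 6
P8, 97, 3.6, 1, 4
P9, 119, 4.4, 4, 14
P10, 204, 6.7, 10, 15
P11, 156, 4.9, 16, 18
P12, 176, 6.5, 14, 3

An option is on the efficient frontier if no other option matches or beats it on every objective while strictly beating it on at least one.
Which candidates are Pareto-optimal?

P1, P4, P5, P6, P7, P8, P9, P10, P11

P1: not dominated (best start delay).
P2: dominated by P8 (salary ask 97≤220, interview score 3.6≥3.2, start delay 1≤3, experience 4≥3).
P3: dominated by P5 (salary ask 130≤213, interview score 9.7≥9.7, start delay 6≤12, experience 9≥2).
P4: not dominated (best salary ask).
P5: not dominated.
P6: not dominated (best interview score).
P7: not dominated.
P8: not dominated.
P9: not dominated.
P10: not dominated.
P11: not dominated (best experience).
P12: dominated by P4 (salary ask 83≤176, interview score 8.1≥6.5, start delay 10≤14, experience 11≥3).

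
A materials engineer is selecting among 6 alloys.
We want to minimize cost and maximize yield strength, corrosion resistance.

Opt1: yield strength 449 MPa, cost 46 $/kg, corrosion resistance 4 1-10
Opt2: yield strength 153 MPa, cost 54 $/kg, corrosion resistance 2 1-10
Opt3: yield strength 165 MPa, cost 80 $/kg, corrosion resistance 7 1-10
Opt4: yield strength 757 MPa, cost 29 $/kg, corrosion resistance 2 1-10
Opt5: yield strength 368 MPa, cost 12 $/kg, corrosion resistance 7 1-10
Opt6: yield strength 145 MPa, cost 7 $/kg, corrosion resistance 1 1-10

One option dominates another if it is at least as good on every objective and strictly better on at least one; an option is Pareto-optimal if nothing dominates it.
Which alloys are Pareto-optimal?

Opt1, Opt4, Opt5, Opt6

Opt1: not dominated.
Opt2: dominated by Opt1 (yield strength 449≥153, cost 46≤54, corrosion resistance 4≥2).
Opt3: dominated by Opt5 (yield strength 368≥165, cost 12≤80, corrosion resistance 7≥7).
Opt4: not dominated (best yield strength).
Opt5: not dominated.
Opt6: not dominated (best cost).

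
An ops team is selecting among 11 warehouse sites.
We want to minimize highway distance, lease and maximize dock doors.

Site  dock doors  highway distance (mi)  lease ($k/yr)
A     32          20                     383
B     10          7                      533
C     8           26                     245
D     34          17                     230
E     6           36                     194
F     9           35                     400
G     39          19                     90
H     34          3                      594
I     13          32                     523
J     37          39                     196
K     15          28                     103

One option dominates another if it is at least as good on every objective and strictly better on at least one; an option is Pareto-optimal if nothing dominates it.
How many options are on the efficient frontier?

A: dominated by D (dock doors 34≥32, highway distance 17≤20, lease 230≤383).
B: not dominated.
C: dominated by D (dock doors 34≥8, highway distance 17≤26, lease 230≤245).
D: not dominated.
E: dominated by G (dock doors 39≥6, highway distance 19≤36, lease 90≤194).
F: dominated by A (dock doors 32≥9, highway distance 20≤35, lease 383≤400).
G: not dominated (best dock doors).
H: not dominated (best highway distance).
I: dominated by A (dock doors 32≥13, highway distance 20≤32, lease 383≤523).
J: dominated by G (dock doors 39≥37, highway distance 19≤39, lease 90≤196).
K: dominated by G (dock doors 39≥15, highway distance 19≤28, lease 90≤103).
Pareto-optimal: B, D, G, H → 4.

4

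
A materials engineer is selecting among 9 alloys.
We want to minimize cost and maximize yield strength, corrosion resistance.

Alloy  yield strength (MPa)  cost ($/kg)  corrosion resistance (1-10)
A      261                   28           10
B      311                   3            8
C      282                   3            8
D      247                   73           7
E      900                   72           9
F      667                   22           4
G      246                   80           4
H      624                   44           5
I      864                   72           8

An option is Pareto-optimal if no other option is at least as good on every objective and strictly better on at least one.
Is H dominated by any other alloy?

No

A: worse on yield strength (261 vs 624).
B: worse on yield strength (311 vs 624).
C: worse on yield strength (282 vs 624).
D: worse on yield strength (247 vs 624).
E: worse on cost (72 vs 44).
F: worse on corrosion resistance (4 vs 5).
G: worse on yield strength (246 vs 624).
I: worse on cost (72 vs 44).
No option is at least as good as H on every objective and strictly better on one.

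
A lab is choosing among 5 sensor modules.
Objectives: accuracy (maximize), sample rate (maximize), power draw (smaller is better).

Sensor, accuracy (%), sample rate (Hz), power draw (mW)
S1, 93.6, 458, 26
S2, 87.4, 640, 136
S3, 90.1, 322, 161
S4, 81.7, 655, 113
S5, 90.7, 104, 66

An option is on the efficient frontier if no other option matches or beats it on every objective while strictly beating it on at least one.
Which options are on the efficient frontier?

S1: not dominated (best accuracy).
S2: not dominated.
S3: dominated by S1 (accuracy 93.6≥90.1, sample rate 458≥322, power draw 26≤161).
S4: not dominated (best sample rate).
S5: dominated by S1 (accuracy 93.6≥90.7, sample rate 458≥104, power draw 26≤66).

S1, S2, S4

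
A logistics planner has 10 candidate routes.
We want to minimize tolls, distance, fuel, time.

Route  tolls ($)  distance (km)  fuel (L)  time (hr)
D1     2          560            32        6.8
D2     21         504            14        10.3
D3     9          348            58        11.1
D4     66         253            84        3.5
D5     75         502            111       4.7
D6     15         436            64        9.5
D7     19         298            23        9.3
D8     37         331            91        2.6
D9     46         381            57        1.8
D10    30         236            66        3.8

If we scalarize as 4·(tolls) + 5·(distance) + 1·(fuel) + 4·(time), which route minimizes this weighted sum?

D10

D1: 4·2 + 5·560 + 1·32 + 4·6.8 = 2867.2
D2: 4·21 + 5·504 + 1·14 + 4·10.3 = 2659.2
D3: 4·9 + 5·348 + 1·58 + 4·11.1 = 1878.4
D4: 4·66 + 5·253 + 1·84 + 4·3.5 = 1627.0
D5: 4·75 + 5·502 + 1·111 + 4·4.7 = 2939.8
D6: 4·15 + 5·436 + 1·64 + 4·9.5 = 2342.0
D7: 4·19 + 5·298 + 1·23 + 4·9.3 = 1626.2
D8: 4·37 + 5·331 + 1·91 + 4·2.6 = 1904.4
D9: 4·46 + 5·381 + 1·57 + 4·1.8 = 2153.2
D10: 4·30 + 5·236 + 1·66 + 4·3.8 = 1381.2
Lowest: D10 at 1381.2.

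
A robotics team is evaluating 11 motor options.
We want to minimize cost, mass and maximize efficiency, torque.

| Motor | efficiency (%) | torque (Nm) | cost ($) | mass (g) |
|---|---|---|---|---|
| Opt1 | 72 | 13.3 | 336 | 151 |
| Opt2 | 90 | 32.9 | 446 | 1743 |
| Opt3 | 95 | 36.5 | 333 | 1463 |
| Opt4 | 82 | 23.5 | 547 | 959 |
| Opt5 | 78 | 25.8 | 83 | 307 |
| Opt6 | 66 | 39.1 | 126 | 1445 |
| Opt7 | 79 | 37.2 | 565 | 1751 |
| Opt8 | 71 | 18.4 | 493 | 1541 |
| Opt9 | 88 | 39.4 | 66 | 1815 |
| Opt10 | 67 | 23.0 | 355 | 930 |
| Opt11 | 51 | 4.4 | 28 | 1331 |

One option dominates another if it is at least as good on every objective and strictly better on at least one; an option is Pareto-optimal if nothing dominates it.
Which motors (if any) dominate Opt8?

Opt3, Opt5

Opt3: efficiency 95≥71, torque 36.5≥18.4, cost 333≤493, mass 1463≤1541 — dominates Opt8.
Opt5: efficiency 78≥71, torque 25.8≥18.4, cost 83≤493, mass 307≤1541 — dominates Opt8.
Others (Opt1, Opt2, Opt4, Opt6, Opt7, Opt9, Opt10, Opt11) are each worse than Opt8 on at least one objective.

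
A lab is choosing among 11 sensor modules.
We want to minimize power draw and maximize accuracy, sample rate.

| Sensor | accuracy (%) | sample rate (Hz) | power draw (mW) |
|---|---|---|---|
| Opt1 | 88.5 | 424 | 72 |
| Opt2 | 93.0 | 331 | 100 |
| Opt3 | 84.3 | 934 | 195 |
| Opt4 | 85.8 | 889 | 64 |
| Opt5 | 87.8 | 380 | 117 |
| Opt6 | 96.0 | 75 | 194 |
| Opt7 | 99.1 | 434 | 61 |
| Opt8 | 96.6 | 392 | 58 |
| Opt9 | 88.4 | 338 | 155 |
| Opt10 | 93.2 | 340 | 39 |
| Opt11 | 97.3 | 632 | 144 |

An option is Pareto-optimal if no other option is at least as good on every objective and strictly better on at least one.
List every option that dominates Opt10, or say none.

Opt1: worse on accuracy (88.5 vs 93.2).
Opt2: worse on accuracy (93.0 vs 93.2).
Opt3: worse on accuracy (84.3 vs 93.2).
Opt4: worse on accuracy (85.8 vs 93.2).
Opt5: worse on accuracy (87.8 vs 93.2).
Opt6: worse on sample rate (75 vs 340).
Opt7: worse on power draw (61 vs 39).
Opt8: worse on power draw (58 vs 39).
Opt9: worse on accuracy (88.4 vs 93.2).
Opt11: worse on power draw (144 vs 39).
No option dominates Opt10.

none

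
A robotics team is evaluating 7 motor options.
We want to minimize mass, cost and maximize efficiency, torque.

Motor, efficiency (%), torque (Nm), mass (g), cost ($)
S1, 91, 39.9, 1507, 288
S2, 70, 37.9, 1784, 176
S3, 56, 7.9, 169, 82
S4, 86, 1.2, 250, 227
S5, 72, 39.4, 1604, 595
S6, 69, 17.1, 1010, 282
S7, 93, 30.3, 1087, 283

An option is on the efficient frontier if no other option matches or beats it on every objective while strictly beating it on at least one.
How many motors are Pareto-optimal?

6

S1: not dominated (best torque).
S2: not dominated.
S3: not dominated (best mass).
S4: not dominated.
S5: dominated by S1 (efficiency 91≥72, torque 39.9≥39.4, mass 1507≤1604, cost 288≤595).
S6: not dominated.
S7: not dominated (best efficiency).
Pareto-optimal: S1, S2, S3, S4, S6, S7 → 6.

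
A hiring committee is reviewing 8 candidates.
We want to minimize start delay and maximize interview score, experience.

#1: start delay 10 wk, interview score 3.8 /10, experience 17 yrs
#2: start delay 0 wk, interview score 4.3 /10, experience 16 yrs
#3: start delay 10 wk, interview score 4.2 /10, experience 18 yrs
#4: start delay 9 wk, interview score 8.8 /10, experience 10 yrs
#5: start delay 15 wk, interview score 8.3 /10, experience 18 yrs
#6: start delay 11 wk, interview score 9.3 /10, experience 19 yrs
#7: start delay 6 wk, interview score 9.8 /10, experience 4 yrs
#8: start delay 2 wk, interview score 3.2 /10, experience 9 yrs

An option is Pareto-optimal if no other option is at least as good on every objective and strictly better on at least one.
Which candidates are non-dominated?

#1: dominated by #3 (start delay 10≤10, interview score 4.2≥3.8, experience 18≥17).
#2: not dominated (best start delay).
#3: not dominated.
#4: not dominated.
#5: dominated by #6 (start delay 11≤15, interview score 9.3≥8.3, experience 19≥18).
#6: not dominated (best experience).
#7: not dominated (best interview score).
#8: dominated by #2 (start delay 0≤2, interview score 4.3≥3.2, experience 16≥9).

#2, #3, #4, #6, #7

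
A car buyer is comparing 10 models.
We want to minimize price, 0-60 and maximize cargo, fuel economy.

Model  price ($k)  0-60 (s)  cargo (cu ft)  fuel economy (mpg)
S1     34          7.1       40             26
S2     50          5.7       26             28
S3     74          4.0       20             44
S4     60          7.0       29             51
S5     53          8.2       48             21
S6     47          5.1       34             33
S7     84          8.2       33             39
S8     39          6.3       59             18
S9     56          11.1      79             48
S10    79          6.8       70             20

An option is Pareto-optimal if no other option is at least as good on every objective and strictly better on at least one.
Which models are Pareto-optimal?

S1: not dominated (best price).
S2: dominated by S6 (price 47≤50, 0-60 5.1≤5.7, cargo 34≥26, fuel economy 33≥28).
S3: not dominated (best 0-60).
S4: not dominated (best fuel economy).
S5: not dominated.
S6: not dominated.
S7: not dominated.
S8: not dominated.
S9: not dominated (best cargo).
S10: not dominated.

S1, S3, S4, S5, S6, S7, S8, S9, S10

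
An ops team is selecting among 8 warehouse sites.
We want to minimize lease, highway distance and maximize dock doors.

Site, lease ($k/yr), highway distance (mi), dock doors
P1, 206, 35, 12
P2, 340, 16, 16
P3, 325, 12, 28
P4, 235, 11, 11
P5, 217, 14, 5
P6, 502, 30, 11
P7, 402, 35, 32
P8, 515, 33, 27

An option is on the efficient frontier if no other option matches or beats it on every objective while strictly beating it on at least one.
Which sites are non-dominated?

P1: not dominated (best lease).
P2: dominated by P3 (lease 325≤340, highway distance 12≤16, dock doors 28≥16).
P3: not dominated.
P4: not dominated (best highway distance).
P5: not dominated.
P6: dominated by P2 (lease 340≤502, highway distance 16≤30, dock doors 16≥11).
P7: not dominated (best dock doors).
P8: dominated by P3 (lease 325≤515, highway distance 12≤33, dock doors 28≥27).

P1, P3, P4, P5, P7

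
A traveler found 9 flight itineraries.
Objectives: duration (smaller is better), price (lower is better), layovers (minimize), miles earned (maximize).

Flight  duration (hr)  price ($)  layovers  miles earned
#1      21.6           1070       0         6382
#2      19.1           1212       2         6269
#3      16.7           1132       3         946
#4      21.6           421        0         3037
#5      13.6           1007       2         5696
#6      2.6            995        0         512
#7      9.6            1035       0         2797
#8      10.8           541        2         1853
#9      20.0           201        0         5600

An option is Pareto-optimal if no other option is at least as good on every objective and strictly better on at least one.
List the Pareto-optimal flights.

#1, #2, #5, #6, #7, #8, #9

#1: not dominated (best miles earned).
#2: not dominated.
#3: dominated by #5 (duration 13.6≤16.7, price 1007≤1132, layovers 2≤3, miles earned 5696≥946).
#4: dominated by #9 (duration 20.0≤21.6, price 201≤421, layovers 0≤0, miles earned 5600≥3037).
#5: not dominated.
#6: not dominated (best duration).
#7: not dominated.
#8: not dominated.
#9: not dominated (best price).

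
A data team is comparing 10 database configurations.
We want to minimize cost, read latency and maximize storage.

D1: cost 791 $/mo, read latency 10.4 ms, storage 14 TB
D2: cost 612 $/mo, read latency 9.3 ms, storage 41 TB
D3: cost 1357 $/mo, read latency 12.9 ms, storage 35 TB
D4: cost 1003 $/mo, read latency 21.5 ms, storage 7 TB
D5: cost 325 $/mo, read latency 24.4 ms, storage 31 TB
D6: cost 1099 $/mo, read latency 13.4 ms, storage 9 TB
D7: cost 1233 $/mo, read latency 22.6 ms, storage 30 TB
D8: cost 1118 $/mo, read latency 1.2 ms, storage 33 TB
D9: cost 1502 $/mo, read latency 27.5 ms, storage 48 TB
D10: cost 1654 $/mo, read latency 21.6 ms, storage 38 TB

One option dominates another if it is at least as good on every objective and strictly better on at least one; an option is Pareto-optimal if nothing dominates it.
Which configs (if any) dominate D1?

D2

D2: cost 612≤791, read latency 9.3≤10.4, storage 41≥14 — dominates D1.
Others (D3, D4, D5, D6, D7, D8, D9, D10) are each worse than D1 on at least one objective.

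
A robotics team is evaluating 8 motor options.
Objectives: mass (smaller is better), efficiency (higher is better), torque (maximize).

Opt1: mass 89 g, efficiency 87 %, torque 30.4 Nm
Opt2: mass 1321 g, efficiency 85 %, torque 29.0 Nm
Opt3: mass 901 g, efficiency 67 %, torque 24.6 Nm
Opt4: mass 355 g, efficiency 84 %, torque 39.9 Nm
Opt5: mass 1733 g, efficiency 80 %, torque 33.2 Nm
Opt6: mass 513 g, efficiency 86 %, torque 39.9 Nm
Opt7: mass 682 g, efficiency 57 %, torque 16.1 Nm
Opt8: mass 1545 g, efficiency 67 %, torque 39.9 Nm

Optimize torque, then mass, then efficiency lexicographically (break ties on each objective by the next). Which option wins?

Opt4

First maximize torque: best is 39.9, kept {Opt4, Opt6, Opt8}.
Then minimize mass: best is 355, kept {Opt4}.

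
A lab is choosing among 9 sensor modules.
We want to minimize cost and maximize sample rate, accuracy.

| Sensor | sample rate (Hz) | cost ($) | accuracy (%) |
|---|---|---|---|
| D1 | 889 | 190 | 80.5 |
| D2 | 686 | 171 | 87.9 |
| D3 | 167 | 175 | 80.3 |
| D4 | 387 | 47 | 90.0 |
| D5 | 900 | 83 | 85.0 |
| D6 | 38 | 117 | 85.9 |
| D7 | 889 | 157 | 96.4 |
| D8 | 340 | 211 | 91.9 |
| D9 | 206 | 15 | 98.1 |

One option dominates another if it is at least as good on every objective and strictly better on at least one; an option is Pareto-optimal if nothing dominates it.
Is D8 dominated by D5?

No

D5 vs D8: D5 is worse on accuracy (85.0 vs 91.9), so it does not dominate D8.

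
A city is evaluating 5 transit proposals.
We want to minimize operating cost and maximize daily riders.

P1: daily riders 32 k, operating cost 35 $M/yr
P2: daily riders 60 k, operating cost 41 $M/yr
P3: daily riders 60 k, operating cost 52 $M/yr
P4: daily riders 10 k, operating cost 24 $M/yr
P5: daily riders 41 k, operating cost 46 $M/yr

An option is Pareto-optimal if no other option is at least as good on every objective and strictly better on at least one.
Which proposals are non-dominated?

P1, P2, P4

P1: not dominated.
P2: not dominated.
P3: dominated by P2 (daily riders 60≥60, operating cost 41≤52).
P4: not dominated (best operating cost).
P5: dominated by P2 (daily riders 60≥41, operating cost 41≤46).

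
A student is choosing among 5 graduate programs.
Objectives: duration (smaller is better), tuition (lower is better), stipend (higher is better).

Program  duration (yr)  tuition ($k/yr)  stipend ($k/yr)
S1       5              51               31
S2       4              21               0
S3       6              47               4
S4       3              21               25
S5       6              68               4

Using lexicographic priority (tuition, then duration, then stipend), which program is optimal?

First minimize tuition: best is 21, kept {S2, S4}.
Then minimize duration: best is 3, kept {S4}.

S4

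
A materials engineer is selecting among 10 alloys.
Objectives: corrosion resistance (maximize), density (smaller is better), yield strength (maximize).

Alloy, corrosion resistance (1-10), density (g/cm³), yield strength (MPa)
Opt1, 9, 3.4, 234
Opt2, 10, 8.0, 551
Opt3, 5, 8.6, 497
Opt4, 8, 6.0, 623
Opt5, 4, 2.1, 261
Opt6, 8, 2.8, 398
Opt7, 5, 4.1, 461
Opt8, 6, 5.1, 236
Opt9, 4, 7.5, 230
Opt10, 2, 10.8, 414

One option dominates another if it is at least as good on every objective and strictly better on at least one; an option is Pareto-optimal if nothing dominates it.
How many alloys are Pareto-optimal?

Opt1: not dominated.
Opt2: not dominated (best corrosion resistance).
Opt3: dominated by Opt2 (corrosion resistance 10≥5, density 8.0≤8.6, yield strength 551≥497).
Opt4: not dominated (best yield strength).
Opt5: not dominated (best density).
Opt6: not dominated.
Opt7: not dominated.
Opt8: dominated by Opt6 (corrosion resistance 8≥6, density 2.8≤5.1, yield strength 398≥236).
Opt9: dominated by Opt1 (corrosion resistance 9≥4, density 3.4≤7.5, yield strength 234≥230).
Opt10: dominated by Opt2 (corrosion resistance 10≥2, density 8.0≤10.8, yield strength 551≥414).
Pareto-optimal: Opt1, Opt2, Opt4, Opt5, Opt6, Opt7 → 6.

6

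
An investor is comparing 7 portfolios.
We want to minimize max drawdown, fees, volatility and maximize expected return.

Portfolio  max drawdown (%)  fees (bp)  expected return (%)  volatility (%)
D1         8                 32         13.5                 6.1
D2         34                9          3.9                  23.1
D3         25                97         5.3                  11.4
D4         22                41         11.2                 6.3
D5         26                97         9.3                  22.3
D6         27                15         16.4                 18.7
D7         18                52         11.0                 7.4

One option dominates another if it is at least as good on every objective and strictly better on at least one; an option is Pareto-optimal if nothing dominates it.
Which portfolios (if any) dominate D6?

none

D1: worse on fees (32 vs 15).
D2: worse on max drawdown (34 vs 27).
D3: worse on fees (97 vs 15).
D4: worse on fees (41 vs 15).
D5: worse on fees (97 vs 15).
D7: worse on fees (52 vs 15).
No option dominates D6.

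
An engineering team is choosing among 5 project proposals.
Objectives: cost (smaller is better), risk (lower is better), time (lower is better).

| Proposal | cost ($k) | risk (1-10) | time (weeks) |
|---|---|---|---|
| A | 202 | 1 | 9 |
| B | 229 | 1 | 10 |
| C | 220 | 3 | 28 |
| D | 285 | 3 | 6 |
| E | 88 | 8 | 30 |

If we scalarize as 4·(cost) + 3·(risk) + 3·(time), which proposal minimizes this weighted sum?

A: 4·202 + 3·1 + 3·9 = 838
B: 4·229 + 3·1 + 3·10 = 949
C: 4·220 + 3·3 + 3·28 = 973
D: 4·285 + 3·3 + 3·6 = 1167
E: 4·88 + 3·8 + 3·30 = 466
Lowest: E at 466.

E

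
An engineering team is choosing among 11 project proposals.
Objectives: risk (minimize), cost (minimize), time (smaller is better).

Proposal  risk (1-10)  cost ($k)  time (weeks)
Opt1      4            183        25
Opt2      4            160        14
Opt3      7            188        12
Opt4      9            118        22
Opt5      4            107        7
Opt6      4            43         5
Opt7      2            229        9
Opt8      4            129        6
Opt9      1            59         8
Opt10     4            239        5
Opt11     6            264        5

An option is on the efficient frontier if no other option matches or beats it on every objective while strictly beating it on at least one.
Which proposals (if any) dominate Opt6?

Opt1: worse on cost (183 vs 43).
Opt2: worse on cost (160 vs 43).
Opt3: worse on risk (7 vs 4).
Opt4: worse on risk (9 vs 4).
Opt5: worse on cost (107 vs 43).
Opt7: worse on cost (229 vs 43).
Opt8: worse on cost (129 vs 43).
Opt9: worse on cost (59 vs 43).
Opt10: worse on cost (239 vs 43).
Opt11: worse on risk (6 vs 4).
No option dominates Opt6.

none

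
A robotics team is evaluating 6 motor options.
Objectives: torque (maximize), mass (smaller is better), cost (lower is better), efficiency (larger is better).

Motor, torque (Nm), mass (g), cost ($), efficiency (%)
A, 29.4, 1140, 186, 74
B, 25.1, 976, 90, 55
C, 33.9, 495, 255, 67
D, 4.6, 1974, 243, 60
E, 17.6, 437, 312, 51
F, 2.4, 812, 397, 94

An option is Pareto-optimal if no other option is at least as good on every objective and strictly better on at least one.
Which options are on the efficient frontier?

A: not dominated.
B: not dominated (best cost).
C: not dominated (best torque).
D: dominated by A (torque 29.4≥4.6, mass 1140≤1974, cost 186≤243, efficiency 74≥60).
E: not dominated (best mass).
F: not dominated (best efficiency).

A, B, C, E, F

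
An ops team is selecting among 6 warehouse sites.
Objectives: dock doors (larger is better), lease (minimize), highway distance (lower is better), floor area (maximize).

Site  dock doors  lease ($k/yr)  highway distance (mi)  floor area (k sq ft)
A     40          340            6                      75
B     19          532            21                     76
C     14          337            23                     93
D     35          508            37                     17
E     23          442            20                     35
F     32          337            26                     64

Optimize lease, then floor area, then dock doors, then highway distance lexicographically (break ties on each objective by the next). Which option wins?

First minimize lease: best is 337, kept {C, F}.
Then maximize floor area: best is 93, kept {C}.

C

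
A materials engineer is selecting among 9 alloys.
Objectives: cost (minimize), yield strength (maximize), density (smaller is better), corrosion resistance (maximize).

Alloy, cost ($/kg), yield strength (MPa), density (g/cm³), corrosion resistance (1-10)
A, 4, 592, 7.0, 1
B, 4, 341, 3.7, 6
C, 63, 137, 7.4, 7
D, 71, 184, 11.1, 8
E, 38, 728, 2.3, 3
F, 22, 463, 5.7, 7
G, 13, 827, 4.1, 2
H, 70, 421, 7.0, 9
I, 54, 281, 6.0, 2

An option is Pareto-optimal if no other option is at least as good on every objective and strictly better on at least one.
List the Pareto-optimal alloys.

A, B, E, F, G, H

A: not dominated.
B: not dominated.
C: dominated by F (cost 22≤63, yield strength 463≥137, density 5.7≤7.4, corrosion resistance 7≥7).
D: dominated by H (cost 70≤71, yield strength 421≥184, density 7.0≤11.1, corrosion resistance 9≥8).
E: not dominated (best density).
F: not dominated.
G: not dominated (best yield strength).
H: not dominated (best corrosion resistance).
I: dominated by B (cost 4≤54, yield strength 341≥281, density 3.7≤6.0, corrosion resistance 6≥2).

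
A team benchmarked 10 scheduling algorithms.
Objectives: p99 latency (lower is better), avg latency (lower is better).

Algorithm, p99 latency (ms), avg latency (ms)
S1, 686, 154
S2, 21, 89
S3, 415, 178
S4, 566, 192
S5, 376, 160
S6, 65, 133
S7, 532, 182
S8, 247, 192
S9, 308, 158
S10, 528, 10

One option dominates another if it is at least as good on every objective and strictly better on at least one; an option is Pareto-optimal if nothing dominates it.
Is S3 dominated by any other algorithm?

Yes

S2 vs S3: p99 latency 21≤415, avg latency 89≤178 — S2 is at least as good on every objective and strictly better on at least one, so S2 dominates S3.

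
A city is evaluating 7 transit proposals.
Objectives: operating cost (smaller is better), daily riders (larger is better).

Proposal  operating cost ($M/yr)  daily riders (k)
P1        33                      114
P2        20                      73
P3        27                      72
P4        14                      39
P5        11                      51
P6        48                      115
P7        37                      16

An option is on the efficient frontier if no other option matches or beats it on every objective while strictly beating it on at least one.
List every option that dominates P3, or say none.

P2

P2: operating cost 20≤27, daily riders 73≥72 — dominates P3.
Others (P1, P4, P5, P6, P7) are each worse than P3 on at least one objective.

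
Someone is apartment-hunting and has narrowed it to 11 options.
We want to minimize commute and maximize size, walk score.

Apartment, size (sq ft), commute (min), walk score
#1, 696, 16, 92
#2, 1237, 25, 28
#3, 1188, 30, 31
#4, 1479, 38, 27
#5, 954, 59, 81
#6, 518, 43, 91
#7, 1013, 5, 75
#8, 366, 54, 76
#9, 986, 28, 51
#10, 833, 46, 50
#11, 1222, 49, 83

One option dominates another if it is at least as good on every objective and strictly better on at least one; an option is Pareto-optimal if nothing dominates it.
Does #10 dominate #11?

#10 vs #11: #10 is worse on size (833 vs 1222), so it does not dominate #11.

No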